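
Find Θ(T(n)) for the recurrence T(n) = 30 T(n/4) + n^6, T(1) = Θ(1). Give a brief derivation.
T(n) = Θ(n^6)

log_4 30 ≈ 2.453. f(n) = n^6 dominates n^(log_4 30) since 6 > 2.453, and the regularity condition a·f(n/b) = 30·(n/4)^6 = (30/4096)·n^6 ≤ c·f(n) holds with c = 30/4096 ≈ 0.00732 < 1. So this is Case 3: T(n) = Θ(f(n)) = Θ(n^6).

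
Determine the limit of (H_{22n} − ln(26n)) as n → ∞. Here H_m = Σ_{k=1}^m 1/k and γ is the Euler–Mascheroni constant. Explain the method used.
lim = ln(11/13) + γ

By Euler-Maclaurin, H_m = ln m + γ + O(1/m). So
  H_{22n} − ln(26n) = ln(22n) + γ − ln(26n) + O(1/n)
                       = ln(22/26) + γ + O(1/n).
Hence the limit is ln(22/26) + γ (= ln(11/13)).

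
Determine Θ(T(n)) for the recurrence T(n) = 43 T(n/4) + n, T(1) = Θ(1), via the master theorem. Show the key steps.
T(n) = Θ(n^(log_4 43))

Master theorem: compare f(n) = n to n^(log_4 43) where log_4 43 ≈ 2.713. Since 1 < log_4 43, we have f(n) = O(n^(log_4 43 − ε)) for some ε > 0 — Case 1. Hence T(n) = Θ(n^(log_4 43)).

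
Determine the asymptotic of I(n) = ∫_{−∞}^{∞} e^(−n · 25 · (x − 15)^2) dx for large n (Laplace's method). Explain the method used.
I(n) = sqrt(π/(25n))

Here φ(x) = 25 · (x − 15)^2 has its unique minimum at x* = 15 with φ(x*) = 0 and φ''(x*) = 50. Laplace's method gives
  I(n) ~ e^(−n φ(x*)) · sqrt(2π / (n · φ''(x*))) = sqrt(2π / (50n)) = sqrt(π/(25n)).
This is exact: substituting u = (x − 15)·sqrt(25n) gives I(n) = (1/sqrt(25n)) ∫_{−∞}^{∞} e^(−u^2) du = sqrt(π/(25n)).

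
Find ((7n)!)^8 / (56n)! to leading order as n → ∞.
((7n)!)^8/(56n)! ~ ((2π·7n)^(7/2) / sqrt(8)) · 8^(−8·7n)  →  0

Write N = 7n. Stirling: N! ~ sqrt(2π N)(N/e)^N and (8N)! ~ sqrt(2π·8N)·(8N/e)^(8N).
  (N!)^8/(8N)! ~ (2π N)^(8/2) (N/e)^(8N) / [sqrt(2π·8N) (8N/e)^(8N)]
     = (2π N)^(8/2) / sqrt(2π·8N) · (N/(8N))^(8N)
     = (2π N)^((8−1)/2) / sqrt(8) · 8^(−8N).
Since 8^8 > 1, the factor 8^(−8N) decays exponentially, so the ratio → 0. Substituting N = 7n gives the stated form.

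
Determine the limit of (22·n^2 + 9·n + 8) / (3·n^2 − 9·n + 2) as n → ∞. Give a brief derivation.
lim = 22/3

For large n the leading n^2 terms dominate both numerator and denominator. Dividing top and bottom by n^2, every other term tends to 0, leaving 22/3.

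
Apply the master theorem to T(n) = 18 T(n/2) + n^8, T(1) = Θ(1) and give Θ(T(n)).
T(n) = Θ(n^8)

log_2 18 ≈ 4.170. f(n) = n^8 dominates n^(log_2 18) since 8 > 4.170, and the regularity condition a·f(n/b) = 18·(n/2)^8 = (18/256)·n^8 ≤ c·f(n) holds with c = 18/256 ≈ 0.0703 < 1. So this is Case 3: T(n) = Θ(f(n)) = Θ(n^8).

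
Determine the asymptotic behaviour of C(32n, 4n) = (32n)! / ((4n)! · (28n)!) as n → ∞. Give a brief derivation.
C(32n, 4n) ~ (16777216/823543)^(4n) · sqrt(4/(7π·4n))

Write N = 4n. Apply Stirling to each factorial:
  (8N)! ~ sqrt(2π·8N) · (8N/e)^(8N),
  N! ~ sqrt(2π N) · (N/e)^N,
  (7N)! ~ sqrt(2π·7N) · (7N/e)^(7N).
The exponential factors combine to (8N)^(8N) / (N^N · (7N)^(7N)) = 8^(8N)/7^(7N) = (8^8/7^7)^N = (16777216/823543)^N.
The square-root prefactors combine to sqrt(2π·8N) / (sqrt(2π N)·sqrt(2π·7N)) = sqrt(8 / (2π·7·N)) = sqrt(4/(7π·4n)).
Substituting N = 4n: C(32n, 4n) ~ (16777216/823543)^(4n) · sqrt(4/(7π·4n)).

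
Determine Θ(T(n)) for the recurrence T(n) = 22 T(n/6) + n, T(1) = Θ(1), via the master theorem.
T(n) = Θ(n^(log_6 22))

Master theorem: compare f(n) = n to n^(log_6 22) where log_6 22 ≈ 1.725. Since 1 < log_6 22, we have f(n) = O(n^(log_6 22 − ε)) for some ε > 0 — Case 1. Hence T(n) = Θ(n^(log_6 22)).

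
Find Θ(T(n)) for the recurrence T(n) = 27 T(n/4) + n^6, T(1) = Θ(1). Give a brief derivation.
T(n) = Θ(n^6)

log_4 27 ≈ 2.377. f(n) = n^6 dominates n^(log_4 27) since 6 > 2.377, and the regularity condition a·f(n/b) = 27·(n/4)^6 = (27/4096)·n^6 ≤ c·f(n) holds with c = 27/4096 ≈ 0.00659 < 1. So this is Case 3: T(n) = Θ(f(n)) = Θ(n^6).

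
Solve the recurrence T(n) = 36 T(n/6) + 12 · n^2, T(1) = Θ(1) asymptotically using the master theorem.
T(n) = Θ(n^2 log n)

log_6 36 = 2, and f(n) = 12 · n^2 = Θ(n^(log_6 36)). This is Case 2 of the master theorem: T(n) = Θ(f(n) · log n) = Θ(n^2 log n).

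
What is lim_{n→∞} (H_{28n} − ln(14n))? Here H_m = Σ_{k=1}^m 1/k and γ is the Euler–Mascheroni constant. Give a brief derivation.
lim = ln 2 + γ

By Euler-Maclaurin, H_m = ln m + γ + O(1/m). So
  H_{28n} − ln(14n) = ln(28n) + γ − ln(14n) + O(1/n)
                       = ln(28/14) + γ + O(1/n).
Hence the limit is ln(28/14) + γ (= ln 2).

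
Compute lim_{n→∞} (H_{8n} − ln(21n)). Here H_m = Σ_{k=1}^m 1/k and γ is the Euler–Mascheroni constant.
lim = ln(8/21) + γ

By Euler-Maclaurin, H_m = ln m + γ + O(1/m). So
  H_{8n} − ln(21n) = ln(8n) + γ − ln(21n) + O(1/n)
                       = ln(8/21) + γ + O(1/n).
Hence the limit is ln(8/21) + γ.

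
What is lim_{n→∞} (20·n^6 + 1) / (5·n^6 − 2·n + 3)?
lim = 20/5 = 4

For large n the leading n^6 terms dominate both numerator and denominator. Dividing top and bottom by n^6, every other term tends to 0, leaving 20/5 = 4.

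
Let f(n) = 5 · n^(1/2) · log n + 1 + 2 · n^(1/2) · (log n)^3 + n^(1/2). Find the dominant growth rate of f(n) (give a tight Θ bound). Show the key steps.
f(n) ∈ Θ(n^(1/2) · (log n)^3)

Compare the terms by growth order. For large n, n^a · (log n)^b dominates n^a' · (log n)^b' iff a > a', or (a = a' and b > b'). Ranking the 4 terms shows the dominant one is 2 · n^(1/2) · (log n)^3. Hence f(n) ∈ Θ(n^(1/2) · (log n)^3).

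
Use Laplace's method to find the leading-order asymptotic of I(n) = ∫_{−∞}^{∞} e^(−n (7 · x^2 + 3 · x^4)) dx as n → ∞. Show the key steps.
I(n) ~ sqrt(π/(7n))

φ(x) = 7 · x^2 + 3 · x^4 has its unique global minimum at x* = 0 (since φ'(x) = 14x + 12x^3 = 0 only at x = 0 for real x with both coefficients positive, and φ → ∞ as |x| → ∞). At x* = 0, φ(0) = 0 and φ''(0) = 14. Laplace's method then gives
  I(n) ~ sqrt(2π / (n · φ''(0))) · e^(−n φ(0)) = sqrt(2π / (14n)) = sqrt(π/(7n)).
The 3 · x^4 term contributes only at subleading order (an O(1/n) relative correction).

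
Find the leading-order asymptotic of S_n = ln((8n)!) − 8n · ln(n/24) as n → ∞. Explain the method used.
S_n ~ 8n · (ln 192 − 1) + O(ln n)

Stirling: ln((8n)!) = 8n ln(8n) − 8n + O(ln n).
  S_n = 8n ln(8n) − 8n − 8n ln(n/24) + O(ln n)
      = 8n ln(8n) − 8n ln n + 8n ln 24 − 8n + O(ln n)
      = 8n ln 8 + 8n ln 24 − 8n + O(ln n)
      = 8n (ln 192 − 1) + O(ln n).
Numerically ln(192) − 1 ≈ 4.2575.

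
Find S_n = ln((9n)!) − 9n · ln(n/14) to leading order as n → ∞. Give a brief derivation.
S_n ~ 9n · (ln 126 − 1) + O(ln n)

Stirling: ln((9n)!) = 9n ln(9n) − 9n + O(ln n).
  S_n = 9n ln(9n) − 9n − 9n ln(n/14) + O(ln n)
      = 9n ln(9n) − 9n ln n + 9n ln 14 − 9n + O(ln n)
      = 9n ln 9 + 9n ln 14 − 9n + O(ln n)
      = 9n (ln 126 − 1) + O(ln n).
Numerically ln(126) − 1 ≈ 3.8363.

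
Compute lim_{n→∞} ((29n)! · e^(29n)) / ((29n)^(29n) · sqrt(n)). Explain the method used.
lim = sqrt(2π·29)

Stirling: (29n)! ~ sqrt(2π·29n) · (29n/e)^(29n). Hence
  (29n)! · e^(29n) / (29n)^(29n) ~ sqrt(2π·29n).
Dividing by sqrt(n): sqrt(2π·29n) / sqrt(n) = sqrt(2π·29) · n^((1−1)/2), so the limit is sqrt(2π·29).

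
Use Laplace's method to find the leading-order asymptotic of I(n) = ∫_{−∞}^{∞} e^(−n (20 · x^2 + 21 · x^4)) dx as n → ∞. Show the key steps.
I(n) ~ sqrt(π/(20n))

φ(x) = 20 · x^2 + 21 · x^4 has its unique global minimum at x* = 0 (since φ'(x) = 40x + 84x^3 = 0 only at x = 0 for real x with both coefficients positive, and φ → ∞ as |x| → ∞). At x* = 0, φ(0) = 0 and φ''(0) = 40. Laplace's method then gives
  I(n) ~ sqrt(2π / (n · φ''(0))) · e^(−n φ(0)) = sqrt(2π / (40n)) = sqrt(π/(20n)).
The 21 · x^4 term contributes only at subleading order (an O(1/n) relative correction).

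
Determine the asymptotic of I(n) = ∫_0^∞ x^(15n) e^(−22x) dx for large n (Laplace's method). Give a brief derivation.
I(n) ~ (sqrt(2π·15n) / 22) · (15n/(22e))^(15n)

Write the integrand as exp(15n ln x − 22x) and set f(x) = 15n ln x − 22x. Then f'(x) = 15n/x − 22 = 0 at x* = 15n/22, and f''(x*) = −15n/x*^2 = −22^2/(15n). Laplace's method (interior maximum) gives
  I(n) ~ e^(f(x*)) · sqrt(2π / |f''(x*)|)
        = exp(15n ln(15n/22) − 15n) · sqrt(2π · 15n / 22^2)
        = (15n/22)^(15n) e^(−15n) · sqrt(2π·15n) / 22
        = (sqrt(2π·15n) / 22) · (15n/(22e))^(15n).
This matches Γ(15n+1)/22^(15n+1) with Stirling applied to Γ.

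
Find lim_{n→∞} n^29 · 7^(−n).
lim = 0

Exponentials with base > 1 dominate every fixed polynomial: for any fixed c, n^c / 7^n → 0 as n → ∞ (e.g. by the ratio test, or by writing 7^n = e^(n ln 7) and noting e^(n ln 7) / n^c → ∞). Hence n^29 · 7^(−n) = n^29 / 7^n → 0.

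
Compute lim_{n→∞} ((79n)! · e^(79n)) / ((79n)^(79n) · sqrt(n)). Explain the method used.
lim = sqrt(2π·79)

Stirling: (79n)! ~ sqrt(2π·79n) · (79n/e)^(79n). Hence
  (79n)! · e^(79n) / (79n)^(79n) ~ sqrt(2π·79n).
Dividing by sqrt(n): sqrt(2π·79n) / sqrt(n) = sqrt(2π·79) · n^((1−1)/2), so the limit is sqrt(2π·79).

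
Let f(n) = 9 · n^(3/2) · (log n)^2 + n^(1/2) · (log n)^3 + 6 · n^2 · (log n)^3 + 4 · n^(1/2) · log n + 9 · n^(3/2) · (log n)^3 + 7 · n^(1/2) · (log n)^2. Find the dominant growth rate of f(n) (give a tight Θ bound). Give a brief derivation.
f(n) ∈ Θ(n^2 · (log n)^3)

Compare the terms by growth order. For large n, n^a · (log n)^b dominates n^a' · (log n)^b' iff a > a', or (a = a' and b > b'). Ranking the 6 terms shows the dominant one is 6 · n^2 · (log n)^3. Hence f(n) ∈ Θ(n^2 · (log n)^3).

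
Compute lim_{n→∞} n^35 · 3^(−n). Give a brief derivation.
lim = 0

Exponentials with base > 1 dominate every fixed polynomial: for any fixed c, n^c / 3^n → 0 as n → ∞ (e.g. by the ratio test, or by writing 3^n = e^(n ln 3) and noting e^(n ln 3) / n^c → ∞). Hence n^35 · 3^(−n) = n^35 / 3^n → 0.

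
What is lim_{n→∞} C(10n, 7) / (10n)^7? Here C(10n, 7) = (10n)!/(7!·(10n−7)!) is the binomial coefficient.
lim = 1/7! = 1/5040

With N = 10n → ∞: C(N, 7) / N^7 = [N(N−1)…(N−6)] / (7! · N^7) = (1/7!) · 1 · (1 − 1/(10n)) · … · (1 − 6/(10n)). Each factor → 1 as N → ∞, so the limit is 1/7! = 1/5040.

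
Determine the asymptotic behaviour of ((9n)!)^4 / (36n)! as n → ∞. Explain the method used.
((9n)!)^4/(36n)! ~ ((2π·9n)^(3/2) / 2) · 4^(−4·9n)  →  0

Write N = 9n. Stirling: N! ~ sqrt(2π N)(N/e)^N and (4N)! ~ sqrt(2π·4N)·(4N/e)^(4N).
  (N!)^4/(4N)! ~ (2π N)^(4/2) (N/e)^(4N) / [sqrt(2π·4N) (4N/e)^(4N)]
     = (2π N)^(4/2) / sqrt(2π·4N) · (N/(4N))^(4N)
     = (2π N)^((4−1)/2) / 2 · 4^(−4N).
Since 4^4 > 1, the factor 4^(−4N) decays exponentially, so the ratio → 0. Substituting N = 9n gives the stated form.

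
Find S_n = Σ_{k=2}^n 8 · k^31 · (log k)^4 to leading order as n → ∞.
S_n ~ n^32 · (log n)^4 / 4

By integral comparison, S_n = ∫_1^n 8 · x^31 · (log x)^4 dx + O(n^31 · (log n)^4). For the integral, the leading term of ∫_1^n x^31 (log x)^4 dx is n^32/32 · (log n)^4 (by repeated integration by parts; each step lowers the log-exponent and produces a relatively O(1/log n) correction). Hence S_n ~ n^32 · (log n)^4 / 4.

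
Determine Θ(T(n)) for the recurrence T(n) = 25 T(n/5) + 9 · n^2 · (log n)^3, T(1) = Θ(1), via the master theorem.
T(n) = Θ(n^2 · (log n)^4)

Here log_5 25 = 2 and f(n) = 9 · n^2 · (log n)^3 = Θ(n^(log_5 25) · (log n)^3). This is the extended Case 2 of the master theorem (f matches the critical exponent up to log factors), giving T(n) = Θ(n^(log_5 25) · (log n)^(3+1)) = Θ(n^2 · (log n)^4).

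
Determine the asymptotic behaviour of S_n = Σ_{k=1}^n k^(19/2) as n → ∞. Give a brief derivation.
S_n ~ (2/21) · n^(21/2)

Integral comparison: Σ_{k=1}^n k^(19/2) = ∫_0^n x^(19/2) dx + O(n^(19/2)). The integral is n^(1 + 19/2) / (1 + 19/2) = n^((19+2)/2) / ((19+2)/2) = (2/21) · n^(21/2).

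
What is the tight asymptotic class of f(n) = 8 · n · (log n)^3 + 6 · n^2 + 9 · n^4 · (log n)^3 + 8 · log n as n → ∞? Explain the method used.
f(n) ∈ Θ(n^4 · (log n)^3)

Compare the terms by growth order. For large n, n^a · (log n)^b dominates n^a' · (log n)^b' iff a > a', or (a = a' and b > b'). Ranking the 4 terms shows the dominant one is 9 · n^4 · (log n)^3. Hence f(n) ∈ Θ(n^4 · (log n)^3).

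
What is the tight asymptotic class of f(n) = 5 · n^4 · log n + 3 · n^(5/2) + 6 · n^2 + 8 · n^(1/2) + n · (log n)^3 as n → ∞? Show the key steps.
f(n) ∈ Θ(n^4 · log n)

Compare the terms by growth order. For large n, n^a · (log n)^b dominates n^a' · (log n)^b' iff a > a', or (a = a' and b > b'). Ranking the 5 terms shows the dominant one is 5 · n^4 · log n. Hence f(n) ∈ Θ(n^4 · log n).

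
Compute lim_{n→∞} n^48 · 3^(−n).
lim = 0

Exponentials with base > 1 dominate every fixed polynomial: for any fixed c, n^c / 3^n → 0 as n → ∞ (e.g. by the ratio test, or by writing 3^n = e^(n ln 3) and noting e^(n ln 3) / n^c → ∞). Hence n^48 · 3^(−n) = n^48 / 3^n → 0.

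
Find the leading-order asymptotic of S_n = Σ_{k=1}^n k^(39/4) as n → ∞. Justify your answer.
S_n ~ (4/43) · n^(43/4)

Integral comparison: Σ_{k=1}^n k^(39/4) = ∫_0^n x^(39/4) dx + O(n^(39/4)). The integral is n^(1 + 39/4) / (1 + 39/4) = n^((39+4)/4) / ((39+4)/4) = (4/43) · n^(43/4).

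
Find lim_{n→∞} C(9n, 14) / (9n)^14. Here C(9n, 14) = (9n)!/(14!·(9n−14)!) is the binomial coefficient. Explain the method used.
lim = 1/14! = 1/87178291200

With N = 9n → ∞: C(N, 14) / N^14 = [N(N−1)…(N−13)] / (14! · N^14) = (1/14!) · 1 · (1 − 1/(9n)) · … · (1 − 13/(9n)). Each factor → 1 as N → ∞, so the limit is 1/14! = 1/87178291200.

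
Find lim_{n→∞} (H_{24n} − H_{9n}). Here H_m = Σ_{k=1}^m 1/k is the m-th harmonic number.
lim = ln(24/9) = ln(8/3)

Euler-Maclaurin gives H_m = ln m + γ + 1/(2m) + O(1/m^2). The γ and O(1/m) terms cancel in the difference:
  H_{24n} − H_{9n} = ln(24n) − ln(9n) + O(1/n) = ln(24/9) + O(1/n).
Hence the limit is ln(24/9) = ln(8/3).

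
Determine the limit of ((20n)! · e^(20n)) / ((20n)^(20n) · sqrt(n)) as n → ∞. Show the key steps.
lim = sqrt(2π·20)

Stirling: (20n)! ~ sqrt(2π·20n) · (20n/e)^(20n). Hence
  (20n)! · e^(20n) / (20n)^(20n) ~ sqrt(2π·20n).
Dividing by sqrt(n): sqrt(2π·20n) / sqrt(n) = sqrt(2π·20) · n^((1−1)/2), so the limit is sqrt(2π·20).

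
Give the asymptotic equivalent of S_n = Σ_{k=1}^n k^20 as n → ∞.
S_n ~ n^21 / 21

By integral comparison (Euler-Maclaurin), Σ_{k=1}^n k^20 = ∫_0^n x^20 dx + O(n^20) = n^21/21 + O(n^20). (Equivalently, Faulhaber's formula gives the same leading term.)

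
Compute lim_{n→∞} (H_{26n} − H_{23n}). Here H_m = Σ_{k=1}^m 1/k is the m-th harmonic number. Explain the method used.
lim = ln(26/23)

Euler-Maclaurin gives H_m = ln m + γ + 1/(2m) + O(1/m^2). The γ and O(1/m) terms cancel in the difference:
  H_{26n} − H_{23n} = ln(26n) − ln(23n) + O(1/n) = ln(26/23) + O(1/n).
Hence the limit is ln(26/23).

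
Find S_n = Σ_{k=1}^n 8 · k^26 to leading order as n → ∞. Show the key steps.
S_n ~ 8 · n^27 / 27

By integral comparison (Euler-Maclaurin), Σ_{k=1}^n 8 · k^26 = 8 · ∫_0^n x^26 dx + O(n^26) = 8 · n^27/27 + O(n^26). (Equivalently, Faulhaber's formula gives the same leading term.)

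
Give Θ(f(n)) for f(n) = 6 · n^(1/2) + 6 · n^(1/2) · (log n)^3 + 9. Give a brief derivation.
f(n) ∈ Θ(n^(1/2) · (log n)^3)

Compare the terms by growth order. For large n, n^a · (log n)^b dominates n^a' · (log n)^b' iff a > a', or (a = a' and b > b'). Ranking the 3 terms shows the dominant one is 6 · n^(1/2) · (log n)^3. Hence f(n) ∈ Θ(n^(1/2) · (log n)^3).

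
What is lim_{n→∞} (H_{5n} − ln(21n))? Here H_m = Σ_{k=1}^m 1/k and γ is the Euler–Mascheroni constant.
lim = ln(5/21) + γ

By Euler-Maclaurin, H_m = ln m + γ + O(1/m). So
  H_{5n} − ln(21n) = ln(5n) + γ − ln(21n) + O(1/n)
                       = ln(5/21) + γ + O(1/n).
Hence the limit is ln(5/21) + γ.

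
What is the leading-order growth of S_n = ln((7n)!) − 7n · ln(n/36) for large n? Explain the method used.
S_n ~ 7n · (ln 252 − 1) + O(ln n)

Stirling: ln((7n)!) = 7n ln(7n) − 7n + O(ln n).
  S_n = 7n ln(7n) − 7n − 7n ln(n/36) + O(ln n)
      = 7n ln(7n) − 7n ln n + 7n ln 36 − 7n + O(ln n)
      = 7n ln 7 + 7n ln 36 − 7n + O(ln n)
      = 7n (ln 252 − 1) + O(ln n).
Numerically ln(252) − 1 ≈ 4.5294.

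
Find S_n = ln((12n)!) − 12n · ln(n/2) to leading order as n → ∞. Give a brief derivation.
S_n ~ 12n · (ln 24 − 1) + O(ln n)

Stirling: ln((12n)!) = 12n ln(12n) − 12n + O(ln n).
  S_n = 12n ln(12n) − 12n − 12n ln(n/2) + O(ln n)
      = 12n ln(12n) − 12n ln n + 12n ln 2 − 12n + O(ln n)
      = 12n ln 12 + 12n ln 2 − 12n + O(ln n)
      = 12n (ln 24 − 1) + O(ln n).
Numerically ln(24) − 1 ≈ 2.1781.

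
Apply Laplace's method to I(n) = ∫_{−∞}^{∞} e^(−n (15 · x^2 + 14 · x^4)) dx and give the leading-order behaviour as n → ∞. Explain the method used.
I(n) ~ sqrt(π/(15n))

φ(x) = 15 · x^2 + 14 · x^4 has its unique global minimum at x* = 0 (since φ'(x) = 30x + 56x^3 = 0 only at x = 0 for real x with both coefficients positive, and φ → ∞ as |x| → ∞). At x* = 0, φ(0) = 0 and φ''(0) = 30. Laplace's method then gives
  I(n) ~ sqrt(2π / (n · φ''(0))) · e^(−n φ(0)) = sqrt(2π / (30n)) = sqrt(π/(15n)).
The 14 · x^4 term contributes only at subleading order (an O(1/n) relative correction).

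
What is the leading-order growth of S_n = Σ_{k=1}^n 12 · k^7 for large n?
S_n ~ 3 · n^8 / 2

By integral comparison (Euler-Maclaurin), Σ_{k=1}^n 12 · k^7 = 12 · ∫_0^n x^7 dx + O(n^7) = 12 · n^8/8 = 3 · n^8 / 2 + O(n^7). (Equivalently, Faulhaber's formula gives the same leading term.)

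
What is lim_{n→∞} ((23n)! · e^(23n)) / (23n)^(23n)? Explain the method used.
lim = ∞

Stirling: (23n)! ~ sqrt(2π·23n) · (23n/e)^(23n). Hence
  (23n)! · e^(23n) / (23n)^(23n) ~ sqrt(2π·23n) = sqrt(2π·23) · sqrt(n) → ∞.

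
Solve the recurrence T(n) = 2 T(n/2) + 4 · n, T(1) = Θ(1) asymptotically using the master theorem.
T(n) = Θ(n log n)

log_2 2 = 1, and f(n) = 4 · n = Θ(n^(log_2 2)). This is Case 2 of the master theorem: T(n) = Θ(f(n) · log n) = Θ(n log n).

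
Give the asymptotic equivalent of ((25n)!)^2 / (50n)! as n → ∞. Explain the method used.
((25n)!)^2/(50n)! ~ ((2π·25n)^(1/2) / sqrt(2)) · 2^(−2·25n)  →  0

Write N = 25n. Stirling: N! ~ sqrt(2π N)(N/e)^N and (2N)! ~ sqrt(2π·2N)·(2N/e)^(2N).
  (N!)^2/(2N)! ~ (2π N)^(2/2) (N/e)^(2N) / [sqrt(2π·2N) (2N/e)^(2N)]
     = (2π N)^(2/2) / sqrt(2π·2N) · (N/(2N))^(2N)
     = (2π N)^((2−1)/2) / sqrt(2) · 2^(−2N).
Since 2^2 > 1, the factor 2^(−2N) decays exponentially, so the ratio → 0. Substituting N = 25n gives the stated form.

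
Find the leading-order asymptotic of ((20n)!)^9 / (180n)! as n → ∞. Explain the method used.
((20n)!)^9/(180n)! ~ ((2π·20n)^(8/2) / 3) · 9^(−9·20n)  →  0

Write N = 20n. Stirling: N! ~ sqrt(2π N)(N/e)^N and (9N)! ~ sqrt(2π·9N)·(9N/e)^(9N).
  (N!)^9/(9N)! ~ (2π N)^(9/2) (N/e)^(9N) / [sqrt(2π·9N) (9N/e)^(9N)]
     = (2π N)^(9/2) / sqrt(2π·9N) · (N/(9N))^(9N)
     = (2π N)^((9−1)/2) / 3 · 9^(−9N).
Since 9^9 > 1, the factor 9^(−9N) decays exponentially, so the ratio → 0. Substituting N = 20n gives the stated form.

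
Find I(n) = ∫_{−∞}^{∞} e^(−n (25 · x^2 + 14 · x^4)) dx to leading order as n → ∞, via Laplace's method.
I(n) ~ sqrt(π/(25n))

φ(x) = 25 · x^2 + 14 · x^4 has its unique global minimum at x* = 0 (since φ'(x) = 50x + 56x^3 = 0 only at x = 0 for real x with both coefficients positive, and φ → ∞ as |x| → ∞). At x* = 0, φ(0) = 0 and φ''(0) = 50. Laplace's method then gives
  I(n) ~ sqrt(2π / (n · φ''(0))) · e^(−n φ(0)) = sqrt(2π / (50n)) = sqrt(π/(25n)).
The 14 · x^4 term contributes only at subleading order (an O(1/n) relative correction).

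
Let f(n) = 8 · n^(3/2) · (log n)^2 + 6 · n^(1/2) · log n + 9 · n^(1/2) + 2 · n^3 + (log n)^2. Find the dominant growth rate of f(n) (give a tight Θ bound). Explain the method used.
f(n) ∈ Θ(n^3)

Compare the terms by growth order. For large n, n^a · (log n)^b dominates n^a' · (log n)^b' iff a > a', or (a = a' and b > b'). Ranking the 5 terms shows the dominant one is 2 · n^3. Hence f(n) ∈ Θ(n^3).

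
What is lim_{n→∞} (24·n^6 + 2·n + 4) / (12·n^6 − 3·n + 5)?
lim = 24/12 = 2

For large n the leading n^6 terms dominate both numerator and denominator. Dividing top and bottom by n^6, every other term tends to 0, leaving 24/12 = 2.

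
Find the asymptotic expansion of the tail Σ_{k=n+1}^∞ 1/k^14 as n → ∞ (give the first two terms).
Σ_{k>n} 1/k^14 = 1/(13 · n^13) − 1/(2 · n^14) + O(1/n^15)

Compare to the integral: ∫_{n}^∞ x^(−14) dx = [−x^(−13)/13]_{n}^∞ = 1/((14−1)·n^13). The Euler-Maclaurin correction adds −f(n)/2 = −1/(2·n^14). Euler-Maclaurin then gives
  Σ_{k>n} 1/k^14 = ∫_{n}^∞ dx/x^14 − 1/(2·n^14) + O(1/n^15).
(Equivalently this is ζ(14) − Σ_{k≤n} 1/k^14.)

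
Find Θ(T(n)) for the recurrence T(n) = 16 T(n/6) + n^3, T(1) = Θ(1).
T(n) = Θ(n^3)

log_6 16 ≈ 1.547. f(n) = n^3 dominates n^(log_6 16) since 3 > 1.547, and the regularity condition a·f(n/b) = 16·(n/6)^3 = (16/216)·n^3 ≤ c·f(n) holds with c = 16/216 ≈ 0.0741 < 1. So this is Case 3: T(n) = Θ(f(n)) = Θ(n^3).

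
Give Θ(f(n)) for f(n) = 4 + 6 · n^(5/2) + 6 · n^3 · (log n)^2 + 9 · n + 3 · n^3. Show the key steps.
f(n) ∈ Θ(n^3 · (log n)^2)

Compare the terms by growth order. For large n, n^a · (log n)^b dominates n^a' · (log n)^b' iff a > a', or (a = a' and b > b'). Ranking the 5 terms shows the dominant one is 6 · n^3 · (log n)^2. Hence f(n) ∈ Θ(n^3 · (log n)^2).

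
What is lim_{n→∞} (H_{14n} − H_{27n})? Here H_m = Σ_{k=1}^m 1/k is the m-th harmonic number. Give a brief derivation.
lim = ln(14/27)

Euler-Maclaurin gives H_m = ln m + γ + 1/(2m) + O(1/m^2). The γ and O(1/m) terms cancel in the difference:
  H_{14n} − H_{27n} = ln(14n) − ln(27n) + O(1/n) = ln(14/27) + O(1/n).
Hence the limit is ln(14/27).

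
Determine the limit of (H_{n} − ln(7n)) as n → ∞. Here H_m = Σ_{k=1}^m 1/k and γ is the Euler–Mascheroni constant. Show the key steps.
lim = −ln 7 + γ

By Euler-Maclaurin, H_m = ln m + γ + O(1/m). So
  H_{n} − ln(7n) = ln(n) + γ − ln(7n) + O(1/n)
                       = ln(1/7) + γ + O(1/n).
Hence the limit is ln(1/7) + γ.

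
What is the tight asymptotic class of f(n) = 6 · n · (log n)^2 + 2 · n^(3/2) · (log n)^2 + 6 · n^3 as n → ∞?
f(n) ∈ Θ(n^3)

Compare the terms by growth order. For large n, n^a · (log n)^b dominates n^a' · (log n)^b' iff a > a', or (a = a' and b > b'). Ranking the 3 terms shows the dominant one is 6 · n^3. Hence f(n) ∈ Θ(n^3).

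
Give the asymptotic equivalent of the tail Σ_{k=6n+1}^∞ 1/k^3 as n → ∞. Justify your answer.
Σ_{k>6n} 1/k^3 ~ 1/(2 · (6n)^2)

Compare to the integral: ∫_{6n}^∞ x^(−3) dx = [−x^(−2)/2]_{6n}^∞ = 1/((3−1)·(6n)^2). Euler-Maclaurin then gives
  Σ_{k>6n} 1/k^3 = ∫_{6n}^∞ dx/x^3 − 1/(2·(6n)^3) + O(1/(6n)^4).
(Equivalently this is ζ(3) − Σ_{k≤6n} 1/k^3.)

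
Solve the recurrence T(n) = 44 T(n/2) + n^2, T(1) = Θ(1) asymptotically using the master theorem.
T(n) = Θ(n^(log_2 44))

Master theorem: compare f(n) = n^2 to n^(log_2 44) where log_2 44 ≈ 5.459. Since 2 < log_2 44, we have f(n) = O(n^(log_2 44 − ε)) for some ε > 0 — Case 1. Hence T(n) = Θ(n^(log_2 44)).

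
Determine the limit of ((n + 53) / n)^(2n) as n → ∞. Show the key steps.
lim = e^106

Rewrite as (1 + 53/n)^(2n). By the standard limit (1 + x/n)^n → e^x, we have (1 + 53/n)^n → e^53, and raising to the 2nd power gives e^106.
More precisely, ln[(1 + 53/n)^(2n)] = 2n · ln(1 + 53/n) = 2n · (53/n + O(1/n^2)) = 106 + O(1/n) → 106.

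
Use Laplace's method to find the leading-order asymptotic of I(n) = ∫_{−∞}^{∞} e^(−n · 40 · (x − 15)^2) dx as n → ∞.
I(n) = sqrt(π/(40n))

Here φ(x) = 40 · (x − 15)^2 has its unique minimum at x* = 15 with φ(x*) = 0 and φ''(x*) = 80. Laplace's method gives
  I(n) ~ e^(−n φ(x*)) · sqrt(2π / (n · φ''(x*))) = sqrt(2π / (80n)) = sqrt(π/(40n)).
This is exact: substituting u = (x − 15)·sqrt(40n) gives I(n) = (1/sqrt(40n)) ∫_{−∞}^{∞} e^(−u^2) du = sqrt(π/(40n)).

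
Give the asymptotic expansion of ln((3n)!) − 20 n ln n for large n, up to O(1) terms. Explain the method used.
ln((3n)!) − 20 n ln n = −17 n ln n + 3(ln 3 − 1) n + (1/2) ln(2π·3n) + O(1/n)

Stirling: ln((3n)!) = 3n ln(3n) − 3n + (1/2) ln(2π·3n) + O(1/n).
Expand 3n ln(3n) = 3n (ln n + ln 3) = 3n ln n + 3n ln 3.
Subtract 20n ln n: leading term is (3 − 20) n ln n = −17 n ln n. The next term is 3n ln 3 − 3n = 3(ln 3 − 1) n. Then the (1/2) ln(2π·3n) correction.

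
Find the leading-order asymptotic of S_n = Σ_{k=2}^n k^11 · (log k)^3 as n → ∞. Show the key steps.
S_n ~ n^12 · (log n)^3 / 12

By integral comparison, S_n = ∫_1^n x^11 · (log x)^3 dx + O(n^11 · (log n)^3). For the integral, the leading term of ∫_1^n x^11 (log x)^3 dx is n^12/12 · (log n)^3 (by repeated integration by parts; each step lowers the log-exponent and produces a relatively O(1/log n) correction). Hence S_n ~ n^12 · (log n)^3 / 12.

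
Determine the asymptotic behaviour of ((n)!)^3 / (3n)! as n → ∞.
((n)!)^3/(3n)! ~ ((2π·n)^(2/2) / sqrt(3)) · 3^(−3·n)  →  0

Write N = n. Stirling: N! ~ sqrt(2π N)(N/e)^N and (3N)! ~ sqrt(2π·3N)·(3N/e)^(3N).
  (N!)^3/(3N)! ~ (2π N)^(3/2) (N/e)^(3N) / [sqrt(2π·3N) (3N/e)^(3N)]
     = (2π N)^(3/2) / sqrt(2π·3N) · (N/(3N))^(3N)
     = (2π N)^((3−1)/2) / sqrt(3) · 3^(−3N).
Since 3^3 > 1, the factor 3^(−3N) decays exponentially, so the ratio → 0. Substituting N = n gives the stated form.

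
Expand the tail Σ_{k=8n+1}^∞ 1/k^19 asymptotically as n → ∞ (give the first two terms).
Σ_{k>8n} 1/k^19 = 1/(18 · (8n)^18) − 1/(2 · (8n)^19) + O(1/(8n)^20)

Compare to the integral: ∫_{8n}^∞ x^(−19) dx = [−x^(−18)/18]_{8n}^∞ = 1/((19−1)·(8n)^18). The Euler-Maclaurin correction adds −f(8n)/2 = −1/(2·(8n)^19). Euler-Maclaurin then gives
  Σ_{k>8n} 1/k^19 = ∫_{8n}^∞ dx/x^19 − 1/(2·(8n)^19) + O(1/(8n)^20).
(Equivalently this is ζ(19) − Σ_{k≤8n} 1/k^19.)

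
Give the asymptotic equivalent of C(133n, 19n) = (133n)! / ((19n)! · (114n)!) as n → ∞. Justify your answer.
C(133n, 19n) ~ (823543/46656)^(19n) · sqrt(7/(12π·19n))

Write N = 19n. Apply Stirling to each factorial:
  (7N)! ~ sqrt(2π·7N) · (7N/e)^(7N),
  N! ~ sqrt(2π N) · (N/e)^N,
  (6N)! ~ sqrt(2π·6N) · (6N/e)^(6N).
The exponential factors combine to (7N)^(7N) / (N^N · (6N)^(6N)) = 7^(7N)/6^(6N) = (7^7/6^6)^N = (823543/46656)^N.
The square-root prefactors combine to sqrt(2π·7N) / (sqrt(2π N)·sqrt(2π·6N)) = sqrt(7 / (2π·6·N)) = sqrt(7/(12π·19n)).
Substituting N = 19n: C(133n, 19n) ~ (823543/46656)^(19n) · sqrt(7/(12π·19n)).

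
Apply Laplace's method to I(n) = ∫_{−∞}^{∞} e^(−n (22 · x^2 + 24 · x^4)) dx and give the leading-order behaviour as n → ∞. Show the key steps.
I(n) ~ sqrt(π/(22n))

φ(x) = 22 · x^2 + 24 · x^4 has its unique global minimum at x* = 0 (since φ'(x) = 44x + 96x^3 = 0 only at x = 0 for real x with both coefficients positive, and φ → ∞ as |x| → ∞). At x* = 0, φ(0) = 0 and φ''(0) = 44. Laplace's method then gives
  I(n) ~ sqrt(2π / (n · φ''(0))) · e^(−n φ(0)) = sqrt(2π / (44n)) = sqrt(π/(22n)).
The 24 · x^4 term contributes only at subleading order (an O(1/n) relative correction).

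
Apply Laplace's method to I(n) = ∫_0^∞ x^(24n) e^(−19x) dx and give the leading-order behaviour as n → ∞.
I(n) ~ (sqrt(2π·24n) / 19) · (24n/(19e))^(24n)

Write the integrand as exp(24n ln x − 19x) and set f(x) = 24n ln x − 19x. Then f'(x) = 24n/x − 19 = 0 at x* = 24n/19, and f''(x*) = −24n/x*^2 = −19^2/(24n). Laplace's method (interior maximum) gives
  I(n) ~ e^(f(x*)) · sqrt(2π / |f''(x*)|)
        = exp(24n ln(24n/19) − 24n) · sqrt(2π · 24n / 19^2)
        = (24n/19)^(24n) e^(−24n) · sqrt(2π·24n) / 19
        = (sqrt(2π·24n) / 19) · (24n/(19e))^(24n).
This matches Γ(24n+1)/19^(24n+1) with Stirling applied to Γ.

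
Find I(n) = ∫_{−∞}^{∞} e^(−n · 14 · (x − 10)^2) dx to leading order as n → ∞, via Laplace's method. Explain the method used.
I(n) = sqrt(π/(14n))

Here φ(x) = 14 · (x − 10)^2 has its unique minimum at x* = 10 with φ(x*) = 0 and φ''(x*) = 28. Laplace's method gives
  I(n) ~ e^(−n φ(x*)) · sqrt(2π / (n · φ''(x*))) = sqrt(2π / (28n)) = sqrt(π/(14n)).
This is exact: substituting u = (x − 10)·sqrt(14n) gives I(n) = (1/sqrt(14n)) ∫_{−∞}^{∞} e^(−u^2) du = sqrt(π/(14n)).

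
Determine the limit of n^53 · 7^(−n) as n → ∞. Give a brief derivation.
lim = 0

Exponentials with base > 1 dominate every fixed polynomial: for any fixed c, n^c / 7^n → 0 as n → ∞ (e.g. by the ratio test, or by writing 7^n = e^(n ln 7) and noting e^(n ln 7) / n^c → ∞). Hence n^53 · 7^(−n) = n^53 / 7^n → 0.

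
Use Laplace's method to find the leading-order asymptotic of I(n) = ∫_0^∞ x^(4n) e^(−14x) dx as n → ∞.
I(n) ~ (sqrt(2π·4n) / 14) · (4n/(14e))^(4n)

Write the integrand as exp(4n ln x − 14x) and set f(x) = 4n ln x − 14x. Then f'(x) = 4n/x − 14 = 0 at x* = 4n/14, and f''(x*) = −4n/x*^2 = −14^2/(4n). Laplace's method (interior maximum) gives
  I(n) ~ e^(f(x*)) · sqrt(2π / |f''(x*)|)
        = exp(4n ln(4n/14) − 4n) · sqrt(2π · 4n / 14^2)
        = (4n/14)^(4n) e^(−4n) · sqrt(2π·4n) / 14
        = (sqrt(2π·4n) / 14) · (4n/(14e))^(4n).
This matches Γ(4n+1)/14^(4n+1) with Stirling applied to Γ.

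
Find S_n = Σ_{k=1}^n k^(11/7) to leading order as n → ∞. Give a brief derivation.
S_n ~ (7/18) · n^(18/7)

Integral comparison: Σ_{k=1}^n k^(11/7) = ∫_0^n x^(11/7) dx + O(n^(11/7)). The integral is n^(1 + 11/7) / (1 + 11/7) = n^((11+7)/7) / ((11+7)/7) = (7/18) · n^(18/7).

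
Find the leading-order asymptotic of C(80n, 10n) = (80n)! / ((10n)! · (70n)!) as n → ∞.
C(80n, 10n) ~ (16777216/823543)^(10n) · sqrt(4/(7π·10n))

Write N = 10n. Apply Stirling to each factorial:
  (8N)! ~ sqrt(2π·8N) · (8N/e)^(8N),
  N! ~ sqrt(2π N) · (N/e)^N,
  (7N)! ~ sqrt(2π·7N) · (7N/e)^(7N).
The exponential factors combine to (8N)^(8N) / (N^N · (7N)^(7N)) = 8^(8N)/7^(7N) = (8^8/7^7)^N = (16777216/823543)^N.
The square-root prefactors combine to sqrt(2π·8N) / (sqrt(2π N)·sqrt(2π·7N)) = sqrt(8 / (2π·7·N)) = sqrt(4/(7π·10n)).
Substituting N = 10n: C(80n, 10n) ~ (16777216/823543)^(10n) · sqrt(4/(7π·10n)).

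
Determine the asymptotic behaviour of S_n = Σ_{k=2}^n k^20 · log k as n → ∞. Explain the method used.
S_n ~ n^21 log n / 21 − n^21 / 441

By integral comparison, S_n = ∫_1^n x^20 · log x dx + O(n^20 · log n). For the integral, ∫ x^20 log x dx = n^21 log n / 21 − n^21/441 (integration by parts). Hence S_n ~ n^21 log n / 21 − n^21 / 441.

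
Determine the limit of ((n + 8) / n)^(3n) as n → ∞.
lim = e^24

Rewrite as (1 + 8/n)^(3n). By the standard limit (1 + x/n)^n → e^x, we have (1 + 8/n)^n → e^8, and raising to the 3rd power gives e^24.
More precisely, ln[(1 + 8/n)^(3n)] = 3n · ln(1 + 8/n) = 3n · (8/n + O(1/n^2)) = 24 + O(1/n) → 24.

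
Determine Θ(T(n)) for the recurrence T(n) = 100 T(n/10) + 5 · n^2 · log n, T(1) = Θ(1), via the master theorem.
T(n) = Θ(n^2 · (log n)^2)

Here log_10 100 = 2 and f(n) = 5 · n^2 · log n = Θ(n^(log_10 100) · (log n)^1). This is the extended Case 2 of the master theorem (f matches the critical exponent up to log factors), giving T(n) = Θ(n^(log_10 100) · (log n)^(1+1)) = Θ(n^2 · (log n)^2).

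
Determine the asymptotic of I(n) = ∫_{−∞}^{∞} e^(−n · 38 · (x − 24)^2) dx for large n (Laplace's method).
I(n) = sqrt(π/(38n))

Here φ(x) = 38 · (x − 24)^2 has its unique minimum at x* = 24 with φ(x*) = 0 and φ''(x*) = 76. Laplace's method gives
  I(n) ~ e^(−n φ(x*)) · sqrt(2π / (n · φ''(x*))) = sqrt(2π / (76n)) = sqrt(π/(38n)).
This is exact: substituting u = (x − 24)·sqrt(38n) gives I(n) = (1/sqrt(38n)) ∫_{−∞}^{∞} e^(−u^2) du = sqrt(π/(38n)).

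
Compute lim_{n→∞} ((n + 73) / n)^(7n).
lim = e^511

Rewrite as (1 + 73/n)^(7n). By the standard limit (1 + x/n)^n → e^x, we have (1 + 73/n)^n → e^73, and raising to the 7th power gives e^511.
More precisely, ln[(1 + 73/n)^(7n)] = 7n · ln(1 + 73/n) = 7n · (73/n + O(1/n^2)) = 511 + O(1/n) → 511.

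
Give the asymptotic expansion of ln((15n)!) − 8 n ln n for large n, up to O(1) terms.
ln((15n)!) − 8 n ln n = 7 n ln n + 15(ln 15 − 1) n + (1/2) ln(2π·15n) + O(1/n)

Stirling: ln((15n)!) = 15n ln(15n) − 15n + (1/2) ln(2π·15n) + O(1/n).
Expand 15n ln(15n) = 15n (ln n + ln 15) = 15n ln n + 15n ln 15.
Subtract 8n ln n: leading term is (15 − 8) n ln n = 7 n ln n. The next term is 15n ln 15 − 15n = 15(ln 15 − 1) n. Then the (1/2) ln(2π·15n) correction.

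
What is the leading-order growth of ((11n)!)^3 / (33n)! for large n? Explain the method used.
((11n)!)^3/(33n)! ~ ((2π·11n)^(2/2) / sqrt(3)) · 3^(−3·11n)  →  0

Write N = 11n. Stirling: N! ~ sqrt(2π N)(N/e)^N and (3N)! ~ sqrt(2π·3N)·(3N/e)^(3N).
  (N!)^3/(3N)! ~ (2π N)^(3/2) (N/e)^(3N) / [sqrt(2π·3N) (3N/e)^(3N)]
     = (2π N)^(3/2) / sqrt(2π·3N) · (N/(3N))^(3N)
     = (2π N)^((3−1)/2) / sqrt(3) · 3^(−3N).
Since 3^3 > 1, the factor 3^(−3N) decays exponentially, so the ratio → 0. Substituting N = 11n gives the stated form.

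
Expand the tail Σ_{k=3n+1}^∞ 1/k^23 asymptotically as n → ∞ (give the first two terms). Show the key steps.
Σ_{k>3n} 1/k^23 = 1/(22 · (3n)^22) − 1/(2 · (3n)^23) + O(1/(3n)^24)

Compare to the integral: ∫_{3n}^∞ x^(−23) dx = [−x^(−22)/22]_{3n}^∞ = 1/((23−1)·(3n)^22). The Euler-Maclaurin correction adds −f(3n)/2 = −1/(2·(3n)^23). Euler-Maclaurin then gives
  Σ_{k>3n} 1/k^23 = ∫_{3n}^∞ dx/x^23 − 1/(2·(3n)^23) + O(1/(3n)^24).
(Equivalently this is ζ(23) − Σ_{k≤3n} 1/k^23.)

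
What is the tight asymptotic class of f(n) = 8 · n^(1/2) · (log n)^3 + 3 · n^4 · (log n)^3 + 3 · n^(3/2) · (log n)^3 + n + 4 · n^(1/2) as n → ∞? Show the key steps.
f(n) ∈ Θ(n^4 · (log n)^3)

Compare the terms by growth order. For large n, n^a · (log n)^b dominates n^a' · (log n)^b' iff a > a', or (a = a' and b > b'). Ranking the 5 terms shows the dominant one is 3 · n^4 · (log n)^3. Hence f(n) ∈ Θ(n^4 · (log n)^3).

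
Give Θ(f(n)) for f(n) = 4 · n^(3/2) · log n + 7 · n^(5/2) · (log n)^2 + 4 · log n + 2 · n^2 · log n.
f(n) ∈ Θ(n^(5/2) · (log n)^2)

Compare the terms by growth order. For large n, n^a · (log n)^b dominates n^a' · (log n)^b' iff a > a', or (a = a' and b > b'). Ranking the 4 terms shows the dominant one is 7 · n^(5/2) · (log n)^2. Hence f(n) ∈ Θ(n^(5/2) · (log n)^2).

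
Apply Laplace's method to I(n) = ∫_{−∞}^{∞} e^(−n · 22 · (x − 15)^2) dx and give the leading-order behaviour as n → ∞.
I(n) = sqrt(π/(22n))

Here φ(x) = 22 · (x − 15)^2 has its unique minimum at x* = 15 with φ(x*) = 0 and φ''(x*) = 44. Laplace's method gives
  I(n) ~ e^(−n φ(x*)) · sqrt(2π / (n · φ''(x*))) = sqrt(2π / (44n)) = sqrt(π/(22n)).
This is exact: substituting u = (x − 15)·sqrt(22n) gives I(n) = (1/sqrt(22n)) ∫_{−∞}^{∞} e^(−u^2) du = sqrt(π/(22n)).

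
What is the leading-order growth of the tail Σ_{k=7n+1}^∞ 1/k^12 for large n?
Σ_{k>7n} 1/k^12 ~ 1/(11 · (7n)^11)

Compare to the integral: ∫_{7n}^∞ x^(−12) dx = [−x^(−11)/11]_{7n}^∞ = 1/((12−1)·(7n)^11). Euler-Maclaurin then gives
  Σ_{k>7n} 1/k^12 = ∫_{7n}^∞ dx/x^12 − 1/(2·(7n)^12) + O(1/(7n)^13).
(Equivalently this is ζ(12) − Σ_{k≤7n} 1/k^12.)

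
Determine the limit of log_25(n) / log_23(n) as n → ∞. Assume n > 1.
lim = ln(23) / ln(25) = log_25(23)

Change of base: log_25(n) = ln n / ln 25 and log_23(n) = ln n / ln 23. The ratio is (ln n / ln 25) · (ln 23 / ln n) = ln 23 / ln 25, a constant independent of n. So the limit is ln 23 / ln 25 = log_25(23).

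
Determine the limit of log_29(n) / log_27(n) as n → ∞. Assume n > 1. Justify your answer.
lim = ln(27) / ln(29) = log_29(27)

Change of base: log_29(n) = ln n / ln 29 and log_27(n) = ln n / ln 27. The ratio is (ln n / ln 29) · (ln 27 / ln n) = ln 27 / ln 29, a constant independent of n. So the limit is ln 27 / ln 29 = log_29(27).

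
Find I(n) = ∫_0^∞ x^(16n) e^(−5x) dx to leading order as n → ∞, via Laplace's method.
I(n) ~ (sqrt(2π·16n) / 5) · (16n/(5e))^(16n)

Write the integrand as exp(16n ln x − 5x) and set f(x) = 16n ln x − 5x. Then f'(x) = 16n/x − 5 = 0 at x* = 16n/5, and f''(x*) = −16n/x*^2 = −5^2/(16n). Laplace's method (interior maximum) gives
  I(n) ~ e^(f(x*)) · sqrt(2π / |f''(x*)|)
        = exp(16n ln(16n/5) − 16n) · sqrt(2π · 16n / 5^2)
        = (16n/5)^(16n) e^(−16n) · sqrt(2π·16n) / 5
        = (sqrt(2π·16n) / 5) · (16n/(5e))^(16n).
This matches Γ(16n+1)/5^(16n+1) with Stirling applied to Γ.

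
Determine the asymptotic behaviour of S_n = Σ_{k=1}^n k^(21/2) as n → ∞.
S_n ~ (2/23) · n^(23/2)

Integral comparison: Σ_{k=1}^n k^(21/2) = ∫_0^n x^(21/2) dx + O(n^(21/2)). The integral is n^(1 + 21/2) / (1 + 21/2) = n^((21+2)/2) / ((21+2)/2) = (2/23) · n^(23/2).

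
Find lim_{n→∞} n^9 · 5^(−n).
lim = 0

Exponentials with base > 1 dominate every fixed polynomial: for any fixed c, n^c / 5^n → 0 as n → ∞ (e.g. by the ratio test, or by writing 5^n = e^(n ln 5) and noting e^(n ln 5) / n^c → ∞). Hence n^9 · 5^(−n) = n^9 / 5^n → 0.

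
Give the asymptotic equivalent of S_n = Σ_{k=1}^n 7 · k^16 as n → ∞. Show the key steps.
S_n ~ 7 · n^17 / 17

By integral comparison (Euler-Maclaurin), Σ_{k=1}^n 7 · k^16 = 7 · ∫_0^n x^16 dx + O(n^16) = 7 · n^17/17 + O(n^16). (Equivalently, Faulhaber's formula gives the same leading term.)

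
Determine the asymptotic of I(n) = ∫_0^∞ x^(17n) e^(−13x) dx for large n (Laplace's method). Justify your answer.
I(n) ~ (sqrt(2π·17n) / 13) · (17n/(13e))^(17n)

Write the integrand as exp(17n ln x − 13x) and set f(x) = 17n ln x − 13x. Then f'(x) = 17n/x − 13 = 0 at x* = 17n/13, and f''(x*) = −17n/x*^2 = −13^2/(17n). Laplace's method (interior maximum) gives
  I(n) ~ e^(f(x*)) · sqrt(2π / |f''(x*)|)
        = exp(17n ln(17n/13) − 17n) · sqrt(2π · 17n / 13^2)
        = (17n/13)^(17n) e^(−17n) · sqrt(2π·17n) / 13
        = (sqrt(2π·17n) / 13) · (17n/(13e))^(17n).
This matches Γ(17n+1)/13^(17n+1) with Stirling applied to Γ.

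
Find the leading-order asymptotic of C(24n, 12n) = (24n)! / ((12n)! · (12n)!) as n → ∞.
C(24n, 12n) ~ (4)^(12n) · sqrt(1/(π·12n))

Write N = 12n. Apply Stirling to each factorial:
  (2N)! ~ sqrt(2π·2N) · (2N/e)^(2N),
  N! ~ sqrt(2π N) · (N/e)^N,
  (1N)! ~ sqrt(2π·1N) · (1N/e)^(1N).
The exponential factors combine to (2N)^(2N) / (N^N · (1N)^(1N)) = 2^(2N)/1^(1N) = (2^2/1^1)^N = (4)^N.
The square-root prefactors combine to sqrt(2π·2N) / (sqrt(2π N)·sqrt(2π·1N)) = sqrt(2 / (2π·1·N)) = sqrt(1/(π·12n)).
Substituting N = 12n: C(24n, 12n) ~ (4)^(12n) · sqrt(1/(π·12n)).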